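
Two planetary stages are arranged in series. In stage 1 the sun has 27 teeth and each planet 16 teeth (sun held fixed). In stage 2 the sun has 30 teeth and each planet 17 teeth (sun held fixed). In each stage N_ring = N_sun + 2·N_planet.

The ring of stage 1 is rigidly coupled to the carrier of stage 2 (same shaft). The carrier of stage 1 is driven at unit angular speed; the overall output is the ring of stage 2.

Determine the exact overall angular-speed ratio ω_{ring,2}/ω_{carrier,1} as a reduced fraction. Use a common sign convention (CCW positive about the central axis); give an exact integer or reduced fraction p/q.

2021/944

Stage 1: N_ring = 27 + 2·16 = 59
Stage 1: 27(ω_s−ω_c) = −59(ω_r−ω_c),  ω_s=0, ω_c=1
Stage 1: ω_r = 1 − (27/59)(0−1) = 86/59
  ⇒ ω_r¹/ω_c¹ = 86/59
Stage 2: N_ring = 30 + 2·17 = 64
Stage 2: 30(ω_s−ω_c) = −64(ω_r−ω_c),  ω_s=0, ω_c=1
Stage 2: ω_r = 1 − (30/64)(0−1) = 47/32
  ⇒ ω_r²/ω_c² = 47/32
Coupling ω_c² = ω_r¹ ⇒ overall = 86/59 × 47/32 = 2021/944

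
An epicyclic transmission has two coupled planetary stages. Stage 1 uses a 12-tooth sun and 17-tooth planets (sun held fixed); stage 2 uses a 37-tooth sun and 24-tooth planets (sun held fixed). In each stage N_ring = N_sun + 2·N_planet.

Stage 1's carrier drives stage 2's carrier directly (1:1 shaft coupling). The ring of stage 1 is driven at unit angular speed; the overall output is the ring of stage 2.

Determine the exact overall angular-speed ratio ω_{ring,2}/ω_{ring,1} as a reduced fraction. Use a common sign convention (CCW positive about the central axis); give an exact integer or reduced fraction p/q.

2806/2465

Stage 1: N_ring = 12 + 2·17 = 46
Stage 1: 12(ω_s−ω_c) = −46(ω_r−ω_c),  ω_s=0, ω_r=1
Stage 1: 12(0−ω_c) = −46(1−ω_c)  ⇒  58ω_c = 46  ⇒  ω_c = 23/29
  ⇒ ω_c¹/ω_r¹ = 23/29
Stage 2: N_ring = 37 + 2·24 = 85
Stage 2: 37(ω_s−ω_c) = −85(ω_r−ω_c),  ω_s=0, ω_c=1
Stage 2: ω_r = 1 − (37/85)(0−1) = 122/85
  ⇒ ω_r²/ω_c² = 122/85
Coupling ω_c² = ω_c¹ ⇒ overall = 23/29 × 122/85 = 2806/2465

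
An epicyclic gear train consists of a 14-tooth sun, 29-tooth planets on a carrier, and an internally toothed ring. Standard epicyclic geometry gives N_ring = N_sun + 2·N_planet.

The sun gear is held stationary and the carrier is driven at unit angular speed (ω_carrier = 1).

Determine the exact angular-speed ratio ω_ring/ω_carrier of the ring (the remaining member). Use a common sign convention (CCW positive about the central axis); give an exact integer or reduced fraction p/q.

N_ring = 14 + 2·29 = 72
14(ω_s−ω_c) = −72(ω_r−ω_c),  ω_s=0, ω_c=1
ω_r = 1 − (14/72)(0−1) = 43/36
ω_r/ω_c = 43/36

43/36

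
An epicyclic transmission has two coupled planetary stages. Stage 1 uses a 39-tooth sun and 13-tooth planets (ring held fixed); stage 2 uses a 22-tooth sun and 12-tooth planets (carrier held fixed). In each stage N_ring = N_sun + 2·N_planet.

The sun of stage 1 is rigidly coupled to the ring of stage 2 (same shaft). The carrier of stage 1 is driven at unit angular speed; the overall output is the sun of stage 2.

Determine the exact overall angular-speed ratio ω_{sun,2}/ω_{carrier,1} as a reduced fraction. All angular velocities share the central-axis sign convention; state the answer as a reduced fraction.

-184/33

Stage 1: N_ring = 39 + 2·13 = 65
Stage 1: 39(ω_s−ω_c) = −65(ω_r−ω_c),  ω_r=0, ω_c=1
Stage 1: ω_s = 1 − (65/39)(0−1) = 8/3
  ⇒ ω_s¹/ω_c¹ = 8/3
Stage 2: N_ring = 22 + 2·12 = 46
Stage 2: 22(ω_s−ω_c) = −46(ω_r−ω_c),  ω_c=0, ω_r=1
Stage 2: ω_s = 0 − (46/22)(1−0) = -23/11
  ⇒ ω_s²/ω_r² = -23/11
Coupling ω_r² = ω_s¹ ⇒ overall = 8/3 × -23/11 = -184/33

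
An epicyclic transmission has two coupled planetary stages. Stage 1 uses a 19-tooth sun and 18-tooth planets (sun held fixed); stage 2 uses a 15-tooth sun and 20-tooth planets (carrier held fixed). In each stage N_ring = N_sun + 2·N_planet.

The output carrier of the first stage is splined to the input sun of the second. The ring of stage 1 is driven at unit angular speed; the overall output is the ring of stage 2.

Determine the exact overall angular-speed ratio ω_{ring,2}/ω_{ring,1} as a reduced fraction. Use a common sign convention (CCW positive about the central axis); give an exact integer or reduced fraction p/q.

-15/74

Stage 1: N_ring = 19 + 2·18 = 55
Stage 1: 19(ω_s−ω_c) = −55(ω_r−ω_c),  ω_s=0, ω_r=1
Stage 1: 19(0−ω_c) = −55(1−ω_c)  ⇒  74ω_c = 55  ⇒  ω_c = 55/74
  ⇒ ω_c¹/ω_r¹ = 55/74
Stage 2: N_ring = 15 + 2·20 = 55
Stage 2: 15(ω_s−ω_c) = −55(ω_r−ω_c),  ω_c=0, ω_s=1
Stage 2: ω_r = 0 − (15/55)(1−0) = -3/11
  ⇒ ω_r²/ω_s² = -3/11
Coupling ω_s² = ω_c¹ ⇒ overall = 55/74 × -3/11 = -15/74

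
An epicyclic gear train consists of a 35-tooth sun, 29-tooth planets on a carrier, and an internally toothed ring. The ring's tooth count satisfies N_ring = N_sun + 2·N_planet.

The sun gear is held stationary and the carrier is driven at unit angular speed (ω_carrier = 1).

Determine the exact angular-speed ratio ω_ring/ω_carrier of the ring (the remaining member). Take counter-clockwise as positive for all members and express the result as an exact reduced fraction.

N_ring = 35 + 2·29 = 93
35(ω_s−ω_c) = −93(ω_r−ω_c),  ω_s=0, ω_c=1
ω_r = 1 − (35/93)(0−1) = 128/93
ω_r/ω_c = 128/93

128/93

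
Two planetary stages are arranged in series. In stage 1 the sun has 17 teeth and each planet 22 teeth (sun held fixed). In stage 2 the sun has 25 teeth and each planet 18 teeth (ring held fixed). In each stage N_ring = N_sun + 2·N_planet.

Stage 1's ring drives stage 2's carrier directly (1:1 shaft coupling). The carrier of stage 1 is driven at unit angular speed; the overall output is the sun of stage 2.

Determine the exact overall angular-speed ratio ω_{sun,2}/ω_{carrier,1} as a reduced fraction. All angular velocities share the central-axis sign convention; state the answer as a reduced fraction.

Stage 1: N_ring = 17 + 2·22 = 61
Stage 1: 17(ω_s−ω_c) = −61(ω_r−ω_c),  ω_s=0, ω_c=1
Stage 1: ω_r = 1 − (17/61)(0−1) = 78/61
  ⇒ ω_r¹/ω_c¹ = 78/61
Stage 2: N_ring = 25 + 2·18 = 61
Stage 2: 25(ω_s−ω_c) = −61(ω_r−ω_c),  ω_r=0, ω_c=1
Stage 2: ω_s = 1 − (61/25)(0−1) = 86/25
  ⇒ ω_s²/ω_c² = 86/25
Coupling ω_c² = ω_r¹ ⇒ overall = 78/61 × 86/25 = 6708/1525

6708/1525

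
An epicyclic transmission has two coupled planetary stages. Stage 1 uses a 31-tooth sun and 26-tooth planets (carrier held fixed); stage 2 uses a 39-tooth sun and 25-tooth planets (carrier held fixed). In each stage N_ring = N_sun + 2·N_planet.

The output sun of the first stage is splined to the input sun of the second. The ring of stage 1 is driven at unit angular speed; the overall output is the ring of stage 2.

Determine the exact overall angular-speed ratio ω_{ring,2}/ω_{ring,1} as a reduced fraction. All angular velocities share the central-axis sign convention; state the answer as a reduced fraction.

Stage 1: N_ring = 31 + 2·26 = 83
Stage 1: 31(ω_s−ω_c) = −83(ω_r−ω_c),  ω_c=0, ω_r=1
Stage 1: ω_s = 0 − (83/31)(1−0) = -83/31
  ⇒ ω_s¹/ω_r¹ = -83/31
Stage 2: N_ring = 39 + 2·25 = 89
Stage 2: 39(ω_s−ω_c) = −89(ω_r−ω_c),  ω_c=0, ω_s=1
Stage 2: ω_r = 0 − (39/89)(1−0) = -39/89
  ⇒ ω_r²/ω_s² = -39/89
Coupling ω_s² = ω_s¹ ⇒ overall = -83/31 × -39/89 = 3237/2759

3237/2759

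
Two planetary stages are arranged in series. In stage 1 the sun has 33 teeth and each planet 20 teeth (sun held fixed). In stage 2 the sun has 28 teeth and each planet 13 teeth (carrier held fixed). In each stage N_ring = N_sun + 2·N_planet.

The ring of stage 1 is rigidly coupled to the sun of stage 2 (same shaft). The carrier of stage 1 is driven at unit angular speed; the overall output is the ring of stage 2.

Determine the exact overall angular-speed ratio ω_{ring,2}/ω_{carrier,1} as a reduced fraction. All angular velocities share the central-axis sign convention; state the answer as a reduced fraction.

-1484/1971

Stage 1: N_ring = 33 + 2·20 = 73
Stage 1: 33(ω_s−ω_c) = −73(ω_r−ω_c),  ω_s=0, ω_c=1
Stage 1: ω_r = 1 − (33/73)(0−1) = 106/73
  ⇒ ω_r¹/ω_c¹ = 106/73
Stage 2: N_ring = 28 + 2·13 = 54
Stage 2: 28(ω_s−ω_c) = −54(ω_r−ω_c),  ω_c=0, ω_s=1
Stage 2: ω_r = 0 − (28/54)(1−0) = -14/27
  ⇒ ω_r²/ω_s² = -14/27
Coupling ω_s² = ω_r¹ ⇒ overall = 106/73 × -14/27 = -1484/1971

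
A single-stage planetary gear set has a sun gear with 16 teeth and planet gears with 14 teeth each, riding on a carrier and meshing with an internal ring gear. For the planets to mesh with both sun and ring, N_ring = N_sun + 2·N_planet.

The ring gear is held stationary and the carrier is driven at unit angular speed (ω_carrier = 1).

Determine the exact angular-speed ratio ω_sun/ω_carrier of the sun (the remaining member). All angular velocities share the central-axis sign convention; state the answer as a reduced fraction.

N_ring = 16 + 2·14 = 44
16(ω_s−ω_c) = −44(ω_r−ω_c),  ω_r=0, ω_c=1
ω_s = 1 − (44/16)(0−1) = 15/4
ω_s/ω_c = 15/4

15/4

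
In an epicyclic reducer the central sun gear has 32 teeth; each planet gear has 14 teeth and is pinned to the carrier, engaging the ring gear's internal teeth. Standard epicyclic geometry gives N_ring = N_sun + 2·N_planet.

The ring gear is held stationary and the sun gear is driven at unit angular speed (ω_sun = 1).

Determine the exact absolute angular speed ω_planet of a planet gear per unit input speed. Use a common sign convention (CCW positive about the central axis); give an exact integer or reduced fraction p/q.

-8/7

N_ring = 32 + 2·14 = 60
32(ω_s−ω_c) = −60(ω_r−ω_c),  ω_r=0, ω_s=1
32(1−ω_c) = −60(0−ω_c)  ⇒  92ω_c = 32  ⇒  ω_c = 8/23
sun–planet: 32·(1−8/23) = −14·(ω_p−ω_c)  ⇒  ω_p−ω_c = −(32/14)·(15/23) = -240/161
ω_p = 8/23 − 240/161 = -8/7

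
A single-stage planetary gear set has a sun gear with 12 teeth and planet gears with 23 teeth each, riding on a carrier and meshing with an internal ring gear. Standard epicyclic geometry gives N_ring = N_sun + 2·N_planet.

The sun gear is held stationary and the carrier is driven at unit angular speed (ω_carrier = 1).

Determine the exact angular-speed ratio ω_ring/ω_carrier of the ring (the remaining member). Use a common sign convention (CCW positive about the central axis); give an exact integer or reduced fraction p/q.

N_ring = 12 + 2·23 = 58
12(ω_s−ω_c) = −58(ω_r−ω_c),  ω_s=0, ω_c=1
ω_r = 1 − (12/58)(0−1) = 35/29
ω_r/ω_c = 35/29

35/29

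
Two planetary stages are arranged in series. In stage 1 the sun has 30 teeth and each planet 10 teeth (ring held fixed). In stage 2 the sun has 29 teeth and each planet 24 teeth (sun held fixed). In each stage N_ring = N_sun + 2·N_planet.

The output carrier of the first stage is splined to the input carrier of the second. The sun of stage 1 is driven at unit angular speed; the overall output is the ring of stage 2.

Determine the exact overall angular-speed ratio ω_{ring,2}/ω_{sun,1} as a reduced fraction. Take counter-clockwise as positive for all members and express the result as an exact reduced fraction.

Stage 1: N_ring = 30 + 2·10 = 50
Stage 1: 30(ω_s−ω_c) = −50(ω_r−ω_c),  ω_r=0, ω_s=1
Stage 1: 30(1−ω_c) = −50(0−ω_c)  ⇒  80ω_c = 30  ⇒  ω_c = 3/8
  ⇒ ω_c¹/ω_s¹ = 3/8
Stage 2: N_ring = 29 + 2·24 = 77
Stage 2: 29(ω_s−ω_c) = −77(ω_r−ω_c),  ω_s=0, ω_c=1
Stage 2: ω_r = 1 − (29/77)(0−1) = 106/77
  ⇒ ω_r²/ω_c² = 106/77
Coupling ω_c² = ω_c¹ ⇒ overall = 3/8 × 106/77 = 159/308

159/308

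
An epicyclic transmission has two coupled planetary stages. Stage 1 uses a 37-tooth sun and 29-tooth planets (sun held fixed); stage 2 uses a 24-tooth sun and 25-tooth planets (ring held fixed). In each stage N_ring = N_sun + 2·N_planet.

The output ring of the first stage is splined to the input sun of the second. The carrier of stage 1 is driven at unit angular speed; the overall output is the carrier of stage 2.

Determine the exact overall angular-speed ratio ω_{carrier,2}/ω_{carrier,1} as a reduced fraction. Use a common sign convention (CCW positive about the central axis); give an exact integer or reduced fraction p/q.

1584/4655

Stage 1: N_ring = 37 + 2·29 = 95
Stage 1: 37(ω_s−ω_c) = −95(ω_r−ω_c),  ω_s=0, ω_c=1
Stage 1: ω_r = 1 − (37/95)(0−1) = 132/95
  ⇒ ω_r¹/ω_c¹ = 132/95
Stage 2: N_ring = 24 + 2·25 = 74
Stage 2: 24(ω_s−ω_c) = −74(ω_r−ω_c),  ω_r=0, ω_s=1
Stage 2: 24(1−ω_c) = −74(0−ω_c)  ⇒  98ω_c = 24  ⇒  ω_c = 12/49
  ⇒ ω_c²/ω_s² = 12/49
Coupling ω_s² = ω_r¹ ⇒ overall = 132/95 × 12/49 = 1584/4655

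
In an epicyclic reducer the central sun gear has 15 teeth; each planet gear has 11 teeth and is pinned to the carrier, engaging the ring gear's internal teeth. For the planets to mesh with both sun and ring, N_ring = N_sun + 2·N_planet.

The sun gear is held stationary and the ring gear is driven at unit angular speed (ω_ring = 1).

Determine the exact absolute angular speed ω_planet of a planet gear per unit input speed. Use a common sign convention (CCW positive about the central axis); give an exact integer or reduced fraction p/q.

37/22

N_ring = 15 + 2·11 = 37
15(ω_s−ω_c) = −37(ω_r−ω_c),  ω_s=0, ω_r=1
15(0−ω_c) = −37(1−ω_c)  ⇒  52ω_c = 37  ⇒  ω_c = 37/52
sun–planet: 15·(0−37/52) = −11·(ω_p−ω_c)  ⇒  ω_p−ω_c = −(15/11)·(-37/52) = 555/572
ω_p = 37/52 + 555/572 = 37/22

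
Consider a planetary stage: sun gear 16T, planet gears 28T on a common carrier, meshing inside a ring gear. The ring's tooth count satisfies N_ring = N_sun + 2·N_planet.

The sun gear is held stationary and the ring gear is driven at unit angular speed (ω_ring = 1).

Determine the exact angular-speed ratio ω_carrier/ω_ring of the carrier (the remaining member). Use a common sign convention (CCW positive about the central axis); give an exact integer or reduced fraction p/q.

N_ring = 16 + 2·28 = 72
16(ω_s−ω_c) = −72(ω_r−ω_c),  ω_s=0, ω_r=1
16(0−ω_c) = −72(1−ω_c)  ⇒  88ω_c = 72  ⇒  ω_c = 9/11
ω_c/ω_r = 9/11

9/11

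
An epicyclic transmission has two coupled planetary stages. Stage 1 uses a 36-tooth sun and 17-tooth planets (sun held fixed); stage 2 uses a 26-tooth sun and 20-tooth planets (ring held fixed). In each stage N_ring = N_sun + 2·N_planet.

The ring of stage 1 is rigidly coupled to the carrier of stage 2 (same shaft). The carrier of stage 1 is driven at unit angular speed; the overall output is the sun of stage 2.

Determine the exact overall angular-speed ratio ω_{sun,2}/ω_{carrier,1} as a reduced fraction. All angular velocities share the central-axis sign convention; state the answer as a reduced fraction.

Stage 1: N_ring = 36 + 2·17 = 70
Stage 1: 36(ω_s−ω_c) = −70(ω_r−ω_c),  ω_s=0, ω_c=1
Stage 1: ω_r = 1 − (36/70)(0−1) = 53/35
  ⇒ ω_r¹/ω_c¹ = 53/35
Stage 2: N_ring = 26 + 2·20 = 66
Stage 2: 26(ω_s−ω_c) = −66(ω_r−ω_c),  ω_r=0, ω_c=1
Stage 2: ω_s = 1 − (66/26)(0−1) = 46/13
  ⇒ ω_s²/ω_c² = 46/13
Coupling ω_c² = ω_r¹ ⇒ overall = 53/35 × 46/13 = 2438/455

2438/455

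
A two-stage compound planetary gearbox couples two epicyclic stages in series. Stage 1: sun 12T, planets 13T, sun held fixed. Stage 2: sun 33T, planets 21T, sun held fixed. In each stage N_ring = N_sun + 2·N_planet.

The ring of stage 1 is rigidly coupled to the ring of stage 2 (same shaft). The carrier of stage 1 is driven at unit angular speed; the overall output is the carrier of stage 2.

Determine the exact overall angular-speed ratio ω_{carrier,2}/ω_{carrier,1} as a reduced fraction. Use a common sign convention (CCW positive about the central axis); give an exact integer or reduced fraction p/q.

Stage 1: N_ring = 12 + 2·13 = 38
Stage 1: 12(ω_s−ω_c) = −38(ω_r−ω_c),  ω_s=0, ω_c=1
Stage 1: ω_r = 1 − (12/38)(0−1) = 25/19
  ⇒ ω_r¹/ω_c¹ = 25/19
Stage 2: N_ring = 33 + 2·21 = 75
Stage 2: 33(ω_s−ω_c) = −75(ω_r−ω_c),  ω_s=0, ω_r=1
Stage 2: 33(0−ω_c) = −75(1−ω_c)  ⇒  108ω_c = 75  ⇒  ω_c = 25/36
  ⇒ ω_c²/ω_r² = 25/36
Coupling ω_r² = ω_r¹ ⇒ overall = 25/19 × 25/36 = 625/684

625/684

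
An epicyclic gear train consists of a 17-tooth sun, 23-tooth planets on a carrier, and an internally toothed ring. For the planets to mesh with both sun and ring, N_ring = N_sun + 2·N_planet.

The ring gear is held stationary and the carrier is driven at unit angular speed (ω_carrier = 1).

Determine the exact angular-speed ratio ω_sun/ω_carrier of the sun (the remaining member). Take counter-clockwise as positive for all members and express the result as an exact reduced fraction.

N_ring = 17 + 2·23 = 63
17(ω_s−ω_c) = −63(ω_r−ω_c),  ω_r=0, ω_c=1
ω_s = 1 − (63/17)(0−1) = 80/17
ω_s/ω_c = 80/17

80/17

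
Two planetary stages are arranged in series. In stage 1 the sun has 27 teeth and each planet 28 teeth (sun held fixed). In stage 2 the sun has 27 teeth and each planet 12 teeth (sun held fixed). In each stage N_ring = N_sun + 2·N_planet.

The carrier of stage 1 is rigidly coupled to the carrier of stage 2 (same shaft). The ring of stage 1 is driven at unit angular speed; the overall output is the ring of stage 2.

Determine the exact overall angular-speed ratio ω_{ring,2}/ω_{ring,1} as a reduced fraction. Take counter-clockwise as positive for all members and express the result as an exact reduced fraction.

1079/935

Stage 1: N_ring = 27 + 2·28 = 83
Stage 1: 27(ω_s−ω_c) = −83(ω_r−ω_c),  ω_s=0, ω_r=1
Stage 1: 27(0−ω_c) = −83(1−ω_c)  ⇒  110ω_c = 83  ⇒  ω_c = 83/110
  ⇒ ω_c¹/ω_r¹ = 83/110
Stage 2: N_ring = 27 + 2·12 = 51
Stage 2: 27(ω_s−ω_c) = −51(ω_r−ω_c),  ω_s=0, ω_c=1
Stage 2: ω_r = 1 − (27/51)(0−1) = 26/17
  ⇒ ω_r²/ω_c² = 26/17
Coupling ω_c² = ω_c¹ ⇒ overall = 83/110 × 26/17 = 1079/935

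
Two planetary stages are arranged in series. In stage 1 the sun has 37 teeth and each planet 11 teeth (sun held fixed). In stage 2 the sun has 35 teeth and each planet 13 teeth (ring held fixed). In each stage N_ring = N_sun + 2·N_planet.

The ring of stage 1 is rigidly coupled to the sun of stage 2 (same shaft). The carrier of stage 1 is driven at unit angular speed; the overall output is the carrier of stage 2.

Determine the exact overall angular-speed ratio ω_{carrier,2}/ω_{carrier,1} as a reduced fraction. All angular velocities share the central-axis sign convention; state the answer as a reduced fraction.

35/59

Stage 1: N_ring = 37 + 2·11 = 59
Stage 1: 37(ω_s−ω_c) = −59(ω_r−ω_c),  ω_s=0, ω_c=1
Stage 1: ω_r = 1 − (37/59)(0−1) = 96/59
  ⇒ ω_r¹/ω_c¹ = 96/59
Stage 2: N_ring = 35 + 2·13 = 61
Stage 2: 35(ω_s−ω_c) = −61(ω_r−ω_c),  ω_r=0, ω_s=1
Stage 2: 35(1−ω_c) = −61(0−ω_c)  ⇒  96ω_c = 35  ⇒  ω_c = 35/96
  ⇒ ω_c²/ω_s² = 35/96
Coupling ω_s² = ω_r¹ ⇒ overall = 96/59 × 35/96 = 35/59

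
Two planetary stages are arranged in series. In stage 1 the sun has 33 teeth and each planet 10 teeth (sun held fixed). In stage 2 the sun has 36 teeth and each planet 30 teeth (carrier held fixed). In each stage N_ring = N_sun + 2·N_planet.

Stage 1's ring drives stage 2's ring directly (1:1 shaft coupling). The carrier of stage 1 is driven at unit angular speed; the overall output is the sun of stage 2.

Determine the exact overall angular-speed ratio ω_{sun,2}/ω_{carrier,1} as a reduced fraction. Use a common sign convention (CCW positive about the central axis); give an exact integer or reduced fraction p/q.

-688/159

Stage 1: N_ring = 33 + 2·10 = 53
Stage 1: 33(ω_s−ω_c) = −53(ω_r−ω_c),  ω_s=0, ω_c=1
Stage 1: ω_r = 1 − (33/53)(0−1) = 86/53
  ⇒ ω_r¹/ω_c¹ = 86/53
Stage 2: N_ring = 36 + 2·30 = 96
Stage 2: 36(ω_s−ω_c) = −96(ω_r−ω_c),  ω_c=0, ω_r=1
Stage 2: ω_s = 0 − (96/36)(1−0) = -8/3
  ⇒ ω_s²/ω_r² = -8/3
Coupling ω_r² = ω_r¹ ⇒ overall = 86/53 × -8/3 = -688/159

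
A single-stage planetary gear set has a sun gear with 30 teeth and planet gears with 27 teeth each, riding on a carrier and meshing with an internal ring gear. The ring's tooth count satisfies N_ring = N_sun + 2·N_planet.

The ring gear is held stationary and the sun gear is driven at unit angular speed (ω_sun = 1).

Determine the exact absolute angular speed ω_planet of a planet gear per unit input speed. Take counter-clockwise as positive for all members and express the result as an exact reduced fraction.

-5/9

N_ring = 30 + 2·27 = 84
30(ω_s−ω_c) = −84(ω_r−ω_c),  ω_r=0, ω_s=1
30(1−ω_c) = −84(0−ω_c)  ⇒  114ω_c = 30  ⇒  ω_c = 5/19
sun–planet: 30·(1−5/19) = −27·(ω_p−ω_c)  ⇒  ω_p−ω_c = −(30/27)·(14/19) = -140/171
ω_p = 5/19 − 140/171 = -5/9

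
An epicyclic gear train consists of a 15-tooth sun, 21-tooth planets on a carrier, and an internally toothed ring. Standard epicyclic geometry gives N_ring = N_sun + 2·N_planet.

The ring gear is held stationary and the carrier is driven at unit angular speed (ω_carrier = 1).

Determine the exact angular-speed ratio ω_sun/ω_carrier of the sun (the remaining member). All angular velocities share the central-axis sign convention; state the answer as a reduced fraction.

N_ring = 15 + 2·21 = 57
15(ω_s−ω_c) = −57(ω_r−ω_c),  ω_r=0, ω_c=1
ω_s = 1 − (57/15)(0−1) = 24/5
ω_s/ω_c = 24/5

24/5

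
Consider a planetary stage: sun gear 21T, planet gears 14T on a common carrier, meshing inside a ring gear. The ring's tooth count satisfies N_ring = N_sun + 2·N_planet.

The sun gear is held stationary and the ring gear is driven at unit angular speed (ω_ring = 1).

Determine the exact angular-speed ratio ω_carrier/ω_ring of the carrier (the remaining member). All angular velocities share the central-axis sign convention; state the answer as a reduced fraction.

7/10

N_ring = 21 + 2·14 = 49
21(ω_s−ω_c) = −49(ω_r−ω_c),  ω_s=0, ω_r=1
21(0−ω_c) = −49(1−ω_c)  ⇒  70ω_c = 49  ⇒  ω_c = 7/10
ω_c/ω_r = 7/10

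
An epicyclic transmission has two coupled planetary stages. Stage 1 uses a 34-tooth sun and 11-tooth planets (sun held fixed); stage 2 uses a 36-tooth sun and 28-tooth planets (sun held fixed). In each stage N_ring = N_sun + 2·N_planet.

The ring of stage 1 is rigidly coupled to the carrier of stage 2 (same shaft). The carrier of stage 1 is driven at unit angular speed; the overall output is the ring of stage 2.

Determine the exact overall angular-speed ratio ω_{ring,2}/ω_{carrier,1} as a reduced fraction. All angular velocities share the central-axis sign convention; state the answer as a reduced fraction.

360/161

Stage 1: N_ring = 34 + 2·11 = 56
Stage 1: 34(ω_s−ω_c) = −56(ω_r−ω_c),  ω_s=0, ω_c=1
Stage 1: ω_r = 1 − (34/56)(0−1) = 45/28
  ⇒ ω_r¹/ω_c¹ = 45/28
Stage 2: N_ring = 36 + 2·28 = 92
Stage 2: 36(ω_s−ω_c) = −92(ω_r−ω_c),  ω_s=0, ω_c=1
Stage 2: ω_r = 1 − (36/92)(0−1) = 32/23
  ⇒ ω_r²/ω_c² = 32/23
Coupling ω_c² = ω_r¹ ⇒ overall = 45/28 × 32/23 = 360/161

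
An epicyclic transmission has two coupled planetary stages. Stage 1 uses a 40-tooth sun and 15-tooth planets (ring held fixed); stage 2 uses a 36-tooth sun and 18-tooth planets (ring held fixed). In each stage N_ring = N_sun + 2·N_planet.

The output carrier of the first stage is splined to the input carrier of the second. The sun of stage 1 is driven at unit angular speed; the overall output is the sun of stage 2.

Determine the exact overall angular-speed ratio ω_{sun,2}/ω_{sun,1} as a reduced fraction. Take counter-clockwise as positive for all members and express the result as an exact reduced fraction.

12/11

Stage 1: N_ring = 40 + 2·15 = 70
Stage 1: 40(ω_s−ω_c) = −70(ω_r−ω_c),  ω_r=0, ω_s=1
Stage 1: 40(1−ω_c) = −70(0−ω_c)  ⇒  110ω_c = 40  ⇒  ω_c = 4/11
  ⇒ ω_c¹/ω_s¹ = 4/11
Stage 2: N_ring = 36 + 2·18 = 72
Stage 2: 36(ω_s−ω_c) = −72(ω_r−ω_c),  ω_r=0, ω_c=1
Stage 2: ω_s = 1 − (72/36)(0−1) = 3
  ⇒ ω_s²/ω_c² = 3
Coupling ω_c² = ω_c¹ ⇒ overall = 4/11 × 3 = 12/11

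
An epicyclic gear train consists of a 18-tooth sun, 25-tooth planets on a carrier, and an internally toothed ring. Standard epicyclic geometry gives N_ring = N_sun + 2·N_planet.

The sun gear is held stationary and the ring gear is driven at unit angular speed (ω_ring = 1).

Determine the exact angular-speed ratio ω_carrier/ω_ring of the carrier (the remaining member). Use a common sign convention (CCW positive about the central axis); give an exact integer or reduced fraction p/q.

34/43

N_ring = 18 + 2·25 = 68
18(ω_s−ω_c) = −68(ω_r−ω_c),  ω_s=0, ω_r=1
18(0−ω_c) = −68(1−ω_c)  ⇒  86ω_c = 68  ⇒  ω_c = 34/43
ω_c/ω_r = 34/43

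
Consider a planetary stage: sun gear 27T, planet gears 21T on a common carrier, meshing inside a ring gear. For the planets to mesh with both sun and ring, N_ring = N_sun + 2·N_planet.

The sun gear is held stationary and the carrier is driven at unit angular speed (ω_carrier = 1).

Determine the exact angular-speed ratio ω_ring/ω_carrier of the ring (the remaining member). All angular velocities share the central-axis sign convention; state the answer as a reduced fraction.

N_ring = 27 + 2·21 = 69
27(ω_s−ω_c) = −69(ω_r−ω_c),  ω_s=0, ω_c=1
ω_r = 1 − (27/69)(0−1) = 32/23
ω_r/ω_c = 32/23

32/23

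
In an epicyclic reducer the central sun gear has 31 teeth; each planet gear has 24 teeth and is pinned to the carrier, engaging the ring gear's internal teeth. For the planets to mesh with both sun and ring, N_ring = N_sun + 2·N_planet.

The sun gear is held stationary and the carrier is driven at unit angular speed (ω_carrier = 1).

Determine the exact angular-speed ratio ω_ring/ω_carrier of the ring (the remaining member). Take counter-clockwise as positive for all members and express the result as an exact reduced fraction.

110/79

N_ring = 31 + 2·24 = 79
31(ω_s−ω_c) = −79(ω_r−ω_c),  ω_s=0, ω_c=1
ω_r = 1 − (31/79)(0−1) = 110/79
ω_r/ω_c = 110/79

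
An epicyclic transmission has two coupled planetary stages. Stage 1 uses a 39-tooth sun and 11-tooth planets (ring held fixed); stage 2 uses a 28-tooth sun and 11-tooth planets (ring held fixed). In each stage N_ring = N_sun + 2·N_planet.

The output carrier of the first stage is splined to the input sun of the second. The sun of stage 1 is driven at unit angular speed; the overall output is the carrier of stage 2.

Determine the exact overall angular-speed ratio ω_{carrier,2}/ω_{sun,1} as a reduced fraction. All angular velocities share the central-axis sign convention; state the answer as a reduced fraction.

7/50

Stage 1: N_ring = 39 + 2·11 = 61
Stage 1: 39(ω_s−ω_c) = −61(ω_r−ω_c),  ω_r=0, ω_s=1
Stage 1: 39(1−ω_c) = −61(0−ω_c)  ⇒  100ω_c = 39  ⇒  ω_c = 39/100
  ⇒ ω_c¹/ω_s¹ = 39/100
Stage 2: N_ring = 28 + 2·11 = 50
Stage 2: 28(ω_s−ω_c) = −50(ω_r−ω_c),  ω_r=0, ω_s=1
Stage 2: 28(1−ω_c) = −50(0−ω_c)  ⇒  78ω_c = 28  ⇒  ω_c = 14/39
  ⇒ ω_c²/ω_s² = 14/39
Coupling ω_s² = ω_c¹ ⇒ overall = 39/100 × 14/39 = 7/50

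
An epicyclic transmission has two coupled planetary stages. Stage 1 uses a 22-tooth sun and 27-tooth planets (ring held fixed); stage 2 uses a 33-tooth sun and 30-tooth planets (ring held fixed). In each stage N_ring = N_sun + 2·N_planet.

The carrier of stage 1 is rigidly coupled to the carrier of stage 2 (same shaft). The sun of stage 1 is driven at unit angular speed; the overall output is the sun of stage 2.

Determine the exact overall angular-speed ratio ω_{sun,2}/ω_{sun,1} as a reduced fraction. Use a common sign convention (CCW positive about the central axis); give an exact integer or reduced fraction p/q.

6/7

Stage 1: N_ring = 22 + 2·27 = 76
Stage 1: 22(ω_s−ω_c) = −76(ω_r−ω_c),  ω_r=0, ω_s=1
Stage 1: 22(1−ω_c) = −76(0−ω_c)  ⇒  98ω_c = 22  ⇒  ω_c = 11/49
  ⇒ ω_c¹/ω_s¹ = 11/49
Stage 2: N_ring = 33 + 2·30 = 93
Stage 2: 33(ω_s−ω_c) = −93(ω_r−ω_c),  ω_r=0, ω_c=1
Stage 2: ω_s = 1 − (93/33)(0−1) = 42/11
  ⇒ ω_s²/ω_c² = 42/11
Coupling ω_c² = ω_c¹ ⇒ overall = 11/49 × 42/11 = 6/7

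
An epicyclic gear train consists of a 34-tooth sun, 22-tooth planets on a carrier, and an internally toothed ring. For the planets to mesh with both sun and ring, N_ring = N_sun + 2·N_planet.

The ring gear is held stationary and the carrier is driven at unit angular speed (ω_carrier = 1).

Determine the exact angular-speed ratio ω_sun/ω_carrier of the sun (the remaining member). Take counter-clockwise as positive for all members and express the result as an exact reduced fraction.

N_ring = 34 + 2·22 = 78
34(ω_s−ω_c) = −78(ω_r−ω_c),  ω_r=0, ω_c=1
ω_s = 1 − (78/34)(0−1) = 56/17
ω_s/ω_c = 56/17

56/17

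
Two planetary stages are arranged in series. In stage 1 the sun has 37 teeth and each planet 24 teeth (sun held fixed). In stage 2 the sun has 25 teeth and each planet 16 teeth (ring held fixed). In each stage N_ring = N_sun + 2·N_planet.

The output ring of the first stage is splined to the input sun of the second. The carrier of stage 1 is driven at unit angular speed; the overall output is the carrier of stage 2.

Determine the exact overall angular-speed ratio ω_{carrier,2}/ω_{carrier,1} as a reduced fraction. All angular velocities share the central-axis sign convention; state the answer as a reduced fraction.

Stage 1: N_ring = 37 + 2·24 = 85
Stage 1: 37(ω_s−ω_c) = −85(ω_r−ω_c),  ω_s=0, ω_c=1
Stage 1: ω_r = 1 − (37/85)(0−1) = 122/85
  ⇒ ω_r¹/ω_c¹ = 122/85
Stage 2: N_ring = 25 + 2·16 = 57
Stage 2: 25(ω_s−ω_c) = −57(ω_r−ω_c),  ω_r=0, ω_s=1
Stage 2: 25(1−ω_c) = −57(0−ω_c)  ⇒  82ω_c = 25  ⇒  ω_c = 25/82
  ⇒ ω_c²/ω_s² = 25/82
Coupling ω_s² = ω_r¹ ⇒ overall = 122/85 × 25/82 = 305/697

305/697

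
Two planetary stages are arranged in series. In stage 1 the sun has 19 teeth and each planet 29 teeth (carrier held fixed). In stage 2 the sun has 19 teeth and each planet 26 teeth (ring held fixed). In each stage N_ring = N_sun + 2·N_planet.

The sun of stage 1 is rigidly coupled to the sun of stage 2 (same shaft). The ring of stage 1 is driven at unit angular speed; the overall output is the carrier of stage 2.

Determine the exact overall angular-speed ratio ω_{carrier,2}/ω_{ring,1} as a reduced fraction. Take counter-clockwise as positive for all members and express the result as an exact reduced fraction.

Stage 1: N_ring = 19 + 2·29 = 77
Stage 1: 19(ω_s−ω_c) = −77(ω_r−ω_c),  ω_c=0, ω_r=1
Stage 1: ω_s = 0 − (77/19)(1−0) = -77/19
  ⇒ ω_s¹/ω_r¹ = -77/19
Stage 2: N_ring = 19 + 2·26 = 71
Stage 2: 19(ω_s−ω_c) = −71(ω_r−ω_c),  ω_r=0, ω_s=1
Stage 2: 19(1−ω_c) = −71(0−ω_c)  ⇒  90ω_c = 19  ⇒  ω_c = 19/90
  ⇒ ω_c²/ω_s² = 19/90
Coupling ω_s² = ω_s¹ ⇒ overall = -77/19 × 19/90 = -77/90

-77/90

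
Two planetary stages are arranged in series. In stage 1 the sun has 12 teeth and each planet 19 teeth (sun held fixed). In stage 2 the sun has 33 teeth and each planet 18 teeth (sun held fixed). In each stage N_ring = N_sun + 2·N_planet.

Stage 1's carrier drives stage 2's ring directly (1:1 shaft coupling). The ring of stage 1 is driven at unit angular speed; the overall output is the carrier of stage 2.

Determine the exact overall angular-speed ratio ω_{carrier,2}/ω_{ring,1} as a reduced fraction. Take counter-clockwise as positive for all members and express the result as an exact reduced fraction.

Stage 1: N_ring = 12 + 2·19 = 50
Stage 1: 12(ω_s−ω_c) = −50(ω_r−ω_c),  ω_s=0, ω_r=1
Stage 1: 12(0−ω_c) = −50(1−ω_c)  ⇒  62ω_c = 50  ⇒  ω_c = 25/31
  ⇒ ω_c¹/ω_r¹ = 25/31
Stage 2: N_ring = 33 + 2·18 = 69
Stage 2: 33(ω_s−ω_c) = −69(ω_r−ω_c),  ω_s=0, ω_r=1
Stage 2: 33(0−ω_c) = −69(1−ω_c)  ⇒  102ω_c = 69  ⇒  ω_c = 23/34
  ⇒ ω_c²/ω_r² = 23/34
Coupling ω_r² = ω_c¹ ⇒ overall = 25/31 × 23/34 = 575/1054

575/1054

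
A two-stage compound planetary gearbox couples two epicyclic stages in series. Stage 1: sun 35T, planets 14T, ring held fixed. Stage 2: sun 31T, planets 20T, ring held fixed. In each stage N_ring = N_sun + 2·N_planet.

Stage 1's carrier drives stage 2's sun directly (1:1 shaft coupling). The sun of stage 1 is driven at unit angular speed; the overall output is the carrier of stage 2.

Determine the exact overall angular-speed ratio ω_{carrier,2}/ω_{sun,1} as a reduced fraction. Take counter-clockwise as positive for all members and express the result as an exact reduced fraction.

Stage 1: N_ring = 35 + 2·14 = 63
Stage 1: 35(ω_s−ω_c) = −63(ω_r−ω_c),  ω_r=0, ω_s=1
Stage 1: 35(1−ω_c) = −63(0−ω_c)  ⇒  98ω_c = 35  ⇒  ω_c = 5/14
  ⇒ ω_c¹/ω_s¹ = 5/14
Stage 2: N_ring = 31 + 2·20 = 71
Stage 2: 31(ω_s−ω_c) = −71(ω_r−ω_c),  ω_r=0, ω_s=1
Stage 2: 31(1−ω_c) = −71(0−ω_c)  ⇒  102ω_c = 31  ⇒  ω_c = 31/102
  ⇒ ω_c²/ω_s² = 31/102
Coupling ω_s² = ω_c¹ ⇒ overall = 5/14 × 31/102 = 155/1428

155/1428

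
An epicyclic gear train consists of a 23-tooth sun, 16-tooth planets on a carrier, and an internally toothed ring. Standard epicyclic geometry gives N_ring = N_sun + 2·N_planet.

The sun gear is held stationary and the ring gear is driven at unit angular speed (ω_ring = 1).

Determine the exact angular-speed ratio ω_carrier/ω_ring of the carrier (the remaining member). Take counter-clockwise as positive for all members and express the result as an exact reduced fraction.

55/78

N_ring = 23 + 2·16 = 55
23(ω_s−ω_c) = −55(ω_r−ω_c),  ω_s=0, ω_r=1
23(0−ω_c) = −55(1−ω_c)  ⇒  78ω_c = 55  ⇒  ω_c = 55/78
ω_c/ω_r = 55/78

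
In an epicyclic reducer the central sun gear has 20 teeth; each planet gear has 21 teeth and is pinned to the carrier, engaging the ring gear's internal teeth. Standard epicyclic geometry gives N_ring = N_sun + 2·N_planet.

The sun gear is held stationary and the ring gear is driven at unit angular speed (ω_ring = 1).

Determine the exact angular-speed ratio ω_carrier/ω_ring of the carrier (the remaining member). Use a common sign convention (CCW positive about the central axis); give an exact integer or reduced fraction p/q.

31/41

N_ring = 20 + 2·21 = 62
20(ω_s−ω_c) = −62(ω_r−ω_c),  ω_s=0, ω_r=1
20(0−ω_c) = −62(1−ω_c)  ⇒  82ω_c = 62  ⇒  ω_c = 31/41
ω_c/ω_r = 31/41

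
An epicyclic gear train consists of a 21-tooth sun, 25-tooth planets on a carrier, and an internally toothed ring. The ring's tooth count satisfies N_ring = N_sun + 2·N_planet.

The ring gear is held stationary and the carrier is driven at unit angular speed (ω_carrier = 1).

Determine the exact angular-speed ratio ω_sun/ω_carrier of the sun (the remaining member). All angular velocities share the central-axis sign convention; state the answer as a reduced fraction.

N_ring = 21 + 2·25 = 71
21(ω_s−ω_c) = −71(ω_r−ω_c),  ω_r=0, ω_c=1
ω_s = 1 − (71/21)(0−1) = 92/21
ω_s/ω_c = 92/21

92/21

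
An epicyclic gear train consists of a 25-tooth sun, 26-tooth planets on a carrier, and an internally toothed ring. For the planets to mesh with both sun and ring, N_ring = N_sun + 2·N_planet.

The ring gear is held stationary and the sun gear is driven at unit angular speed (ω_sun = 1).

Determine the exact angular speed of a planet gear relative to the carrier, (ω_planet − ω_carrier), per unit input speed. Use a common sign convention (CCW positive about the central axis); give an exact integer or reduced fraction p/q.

N_ring = 25 + 2·26 = 77
25(ω_s−ω_c) = −77(ω_r−ω_c),  ω_r=0, ω_s=1
25(1−ω_c) = −77(0−ω_c)  ⇒  102ω_c = 25  ⇒  ω_c = 25/102
sun–planet: 25·(1−25/102) = −26·(ω_p−ω_c)  ⇒  ω_p−ω_c = −(25/26)·(77/102) = -1925/2652

-1925/2652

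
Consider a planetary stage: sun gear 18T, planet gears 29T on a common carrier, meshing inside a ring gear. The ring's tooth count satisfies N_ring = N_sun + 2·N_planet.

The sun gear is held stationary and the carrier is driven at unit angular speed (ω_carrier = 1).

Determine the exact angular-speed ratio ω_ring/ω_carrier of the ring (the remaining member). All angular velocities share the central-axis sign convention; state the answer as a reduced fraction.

N_ring = 18 + 2·29 = 76
18(ω_s−ω_c) = −76(ω_r−ω_c),  ω_s=0, ω_c=1
ω_r = 1 − (18/76)(0−1) = 47/38
ω_r/ω_c = 47/38

47/38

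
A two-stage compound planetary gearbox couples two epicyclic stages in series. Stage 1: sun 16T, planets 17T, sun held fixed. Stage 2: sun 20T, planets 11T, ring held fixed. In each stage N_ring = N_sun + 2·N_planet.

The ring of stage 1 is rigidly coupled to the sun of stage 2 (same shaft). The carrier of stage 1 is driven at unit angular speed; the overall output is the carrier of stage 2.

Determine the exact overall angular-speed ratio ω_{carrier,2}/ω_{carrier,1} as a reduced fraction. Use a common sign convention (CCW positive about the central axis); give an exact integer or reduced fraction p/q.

Stage 1: N_ring = 16 + 2·17 = 50
Stage 1: 16(ω_s−ω_c) = −50(ω_r−ω_c),  ω_s=0, ω_c=1
Stage 1: ω_r = 1 − (16/50)(0−1) = 33/25
  ⇒ ω_r¹/ω_c¹ = 33/25
Stage 2: N_ring = 20 + 2·11 = 42
Stage 2: 20(ω_s−ω_c) = −42(ω_r−ω_c),  ω_r=0, ω_s=1
Stage 2: 20(1−ω_c) = −42(0−ω_c)  ⇒  62ω_c = 20  ⇒  ω_c = 10/31
  ⇒ ω_c²/ω_s² = 10/31
Coupling ω_s² = ω_r¹ ⇒ overall = 33/25 × 10/31 = 66/155

66/155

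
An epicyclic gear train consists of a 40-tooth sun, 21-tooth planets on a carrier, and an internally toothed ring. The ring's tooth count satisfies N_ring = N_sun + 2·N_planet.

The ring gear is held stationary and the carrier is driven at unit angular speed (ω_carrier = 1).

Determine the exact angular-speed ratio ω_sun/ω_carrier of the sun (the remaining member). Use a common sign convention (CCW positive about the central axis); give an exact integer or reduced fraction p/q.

61/20

N_ring = 40 + 2·21 = 82
40(ω_s−ω_c) = −82(ω_r−ω_c),  ω_r=0, ω_c=1
ω_s = 1 − (82/40)(0−1) = 61/20
ω_s/ω_c = 61/20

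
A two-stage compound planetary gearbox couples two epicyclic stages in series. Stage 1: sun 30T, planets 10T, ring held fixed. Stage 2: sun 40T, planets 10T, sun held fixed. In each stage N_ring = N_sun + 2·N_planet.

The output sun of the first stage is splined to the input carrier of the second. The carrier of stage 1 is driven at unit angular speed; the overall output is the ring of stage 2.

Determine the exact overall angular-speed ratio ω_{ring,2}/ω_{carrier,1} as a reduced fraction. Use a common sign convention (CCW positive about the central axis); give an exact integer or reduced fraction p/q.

40/9

Stage 1: N_ring = 30 + 2·10 = 50
Stage 1: 30(ω_s−ω_c) = −50(ω_r−ω_c),  ω_r=0, ω_c=1
Stage 1: ω_s = 1 − (50/30)(0−1) = 8/3
  ⇒ ω_s¹/ω_c¹ = 8/3
Stage 2: N_ring = 40 + 2·10 = 60
Stage 2: 40(ω_s−ω_c) = −60(ω_r−ω_c),  ω_s=0, ω_c=1
Stage 2: ω_r = 1 − (40/60)(0−1) = 5/3
  ⇒ ω_r²/ω_c² = 5/3
Coupling ω_c² = ω_s¹ ⇒ overall = 8/3 × 5/3 = 40/9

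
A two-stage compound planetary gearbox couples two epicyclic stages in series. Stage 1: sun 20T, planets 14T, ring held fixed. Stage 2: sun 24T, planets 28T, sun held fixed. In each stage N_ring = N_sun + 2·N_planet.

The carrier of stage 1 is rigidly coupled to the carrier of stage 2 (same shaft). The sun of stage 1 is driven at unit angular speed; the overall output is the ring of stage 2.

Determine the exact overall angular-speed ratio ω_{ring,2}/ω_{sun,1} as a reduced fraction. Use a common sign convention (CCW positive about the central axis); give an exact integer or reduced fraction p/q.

Stage 1: N_ring = 20 + 2·14 = 48
Stage 1: 20(ω_s−ω_c) = −48(ω_r−ω_c),  ω_r=0, ω_s=1
Stage 1: 20(1−ω_c) = −48(0−ω_c)  ⇒  68ω_c = 20  ⇒  ω_c = 5/17
  ⇒ ω_c¹/ω_s¹ = 5/17
Stage 2: N_ring = 24 + 2·28 = 80
Stage 2: 24(ω_s−ω_c) = −80(ω_r−ω_c),  ω_s=0, ω_c=1
Stage 2: ω_r = 1 − (24/80)(0−1) = 13/10
  ⇒ ω_r²/ω_c² = 13/10
Coupling ω_c² = ω_c¹ ⇒ overall = 5/17 × 13/10 = 13/34

13/34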